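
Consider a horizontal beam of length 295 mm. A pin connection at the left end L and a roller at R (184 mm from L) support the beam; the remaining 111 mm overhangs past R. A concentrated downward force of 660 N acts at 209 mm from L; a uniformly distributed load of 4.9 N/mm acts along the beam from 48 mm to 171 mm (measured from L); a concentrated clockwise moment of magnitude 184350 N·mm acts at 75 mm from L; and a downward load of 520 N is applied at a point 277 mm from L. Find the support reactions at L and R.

L_x = 0, L_y = -1110 N, R_y = 2893 N

Resultant of the distributed load: 4.9 × 123 = 602.7 N at 109.5 mm from L.
ΣM about L: R_y·184 − 660·209 − (4.9·123)·109.5 − 184350 − 520·277 = 0 → R_y = 532325.65/184 = 2893.07 ≈ 2893 N.
ΣF_y = 0: L_y + 2893.07 − 660 − 4.9·123 − 520 = 0 → L_y = -1110 N.
ΣF_x = 0: no horizontal applied forces, so L_x = 0.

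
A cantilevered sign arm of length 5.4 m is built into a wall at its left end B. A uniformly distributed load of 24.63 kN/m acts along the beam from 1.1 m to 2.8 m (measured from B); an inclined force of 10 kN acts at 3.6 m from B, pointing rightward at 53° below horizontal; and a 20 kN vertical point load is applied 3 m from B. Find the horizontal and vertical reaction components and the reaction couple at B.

Resultant of the distributed load: 24.63 × 1.7 = 41.871 kN at 1.95 m from B.
ΣF_x = 0: B_x + 10·cos53° = 0 → B_x = -6.018 kN.
ΣF_y = 0: B_y − 24.63·1.7 − 10·sin53° − 20 = 0 → B_y = 69.86 kN.
ΣM about B: M_B − (24.63·1.7)·1.95 − 10·sin53°·3.6 − 20·3 = 0 → M_B = 170.4 kN·m.

B_x = -6.018 kN, B_y = 69.86 kN, M_B = 170.4 kN·m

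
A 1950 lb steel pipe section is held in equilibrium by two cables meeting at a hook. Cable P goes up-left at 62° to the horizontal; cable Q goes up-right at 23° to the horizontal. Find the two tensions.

T_P = 1802 lb, T_Q = 919.0 lb

ΣF_x = 0: −T_P·cos62° + T_Q·cos23° = 0 → T_Q = 0.510015·T_P.
ΣF_y = 0: T_P·sin62° + T_Q·sin23° = 1950.
Substitute: T_P·(0.882948 + 0.510015·0.390731) = 1950 → T_P = 1801.84 ≈ 1802 lb.
Then T_Q = 0.510015 × 1801.84 = 919.0 lb.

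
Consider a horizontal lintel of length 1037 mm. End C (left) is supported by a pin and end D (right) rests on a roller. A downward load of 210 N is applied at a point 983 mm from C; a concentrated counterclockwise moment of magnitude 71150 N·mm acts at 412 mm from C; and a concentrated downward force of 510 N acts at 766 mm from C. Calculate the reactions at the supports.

C_x = 0, C_y = 212.8 N, D_y = 507.2 N

ΣM about C: D_y·1037 − 210·983 + 71150 − 510·766 = 0 → D_y = 525940/1037 = 507.175 ≈ 507.2 N.
ΣF_y = 0: C_y + 507.175 − 210 − 510 = 0 → C_y = 212.8 N.
ΣF_x = 0: no horizontal applied forces, so C_x = 0.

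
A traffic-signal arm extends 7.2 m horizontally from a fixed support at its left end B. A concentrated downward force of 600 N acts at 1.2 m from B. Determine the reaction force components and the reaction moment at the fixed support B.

ΣF_x = 0: B_x = 0.
ΣF_y = 0: B_y − 600 = 0 → B_y = 600.0 N.
ΣM about B: M_B − 600·1.2 = 0 → M_B = 720.0 N·m.

B_x = 0, B_y = 600.0 N, M_B = 720.0 N·m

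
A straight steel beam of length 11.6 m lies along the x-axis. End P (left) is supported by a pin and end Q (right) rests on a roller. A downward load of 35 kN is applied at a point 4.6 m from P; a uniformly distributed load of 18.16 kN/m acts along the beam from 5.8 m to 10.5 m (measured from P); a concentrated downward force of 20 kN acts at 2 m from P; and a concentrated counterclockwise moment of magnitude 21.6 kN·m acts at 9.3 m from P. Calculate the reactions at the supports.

Resultant of the distributed load: 18.16 × 4.7 = 85.352 kN at 8.15 m from P.
Taking moments about P: Q_y·11.6 − 35·4.6 − (18.16·4.7)·8.15 − 20·2 + 21.6 = 0 → Q_y = 875.0188/11.6 = 75.4327 ≈ 75.43 kN.
ΣF_y = 0: P_y + 75.4327 − 35 − 18.16·4.7 − 20 = 0 → P_y = 64.92 kN.
ΣF_x = 0: no horizontal applied forces, so P_x = 0.

P_x = 0, P_y = 64.92 kN, Q_y = 75.43 kN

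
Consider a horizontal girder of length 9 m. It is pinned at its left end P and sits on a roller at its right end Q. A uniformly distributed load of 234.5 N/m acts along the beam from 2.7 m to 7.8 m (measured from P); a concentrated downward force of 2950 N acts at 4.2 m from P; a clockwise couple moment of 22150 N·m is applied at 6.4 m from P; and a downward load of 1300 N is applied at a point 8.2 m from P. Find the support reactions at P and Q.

P_x = 0, P_y = -273.9 N, Q_y = 5720 N

Resultant of the distributed load: 234.5 × 5.1 = 1195.95 N at 5.25 m from P.
Moments about P: Q_y·9 − (234.5·5.1)·5.25 − 2950·4.2 − 22150 − 1300·8.2 = 0 → Q_y = 51478.7375/9 = 5719.86 ≈ 5720 N.
ΣF_y = 0: P_y + 5719.86 − 234.5·5.1 − 2950 − 1300 = 0 → P_y = -273.9 N.
ΣF_x = 0: no horizontal applied forces, so P_x = 0.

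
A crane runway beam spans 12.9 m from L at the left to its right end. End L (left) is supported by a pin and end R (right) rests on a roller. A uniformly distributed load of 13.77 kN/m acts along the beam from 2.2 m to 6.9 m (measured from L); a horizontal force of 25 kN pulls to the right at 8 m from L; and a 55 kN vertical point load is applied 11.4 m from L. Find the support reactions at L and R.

Resultant of the distributed load: 13.77 × 4.7 = 64.719 kN at 4.55 m from L.
ΣM about L: R_y·12.9 − (13.77·4.7)·4.55 − 55·11.4 = 0 → R_y = 921.47145/12.9 = 71.4319 ≈ 71.43 kN.
ΣF_y = 0: L_y + 71.4319 − 13.77·4.7 − 55 = 0 → L_y = 48.29 kN.
ΣF_x = 0: L_x + 25 = 0 → L_x = -25.00 kN.

L_x = -25.00 kN, L_y = 48.29 kN, R_y = 71.43 kN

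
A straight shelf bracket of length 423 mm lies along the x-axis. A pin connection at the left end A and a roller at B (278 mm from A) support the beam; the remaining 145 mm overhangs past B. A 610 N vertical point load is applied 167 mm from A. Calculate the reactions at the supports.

A_x = 0, A_y = 243.6 N, B_y = 366.4 N

Taking moments about A: B_y·278 − 610·167 = 0 → B_y = 101870/278 = 366.439 ≈ 366.4 N.
ΣF_y = 0: A_y + 366.439 − 610 = 0 → A_y = 243.6 N.
ΣF_x = 0: no horizontal applied forces, so A_x = 0.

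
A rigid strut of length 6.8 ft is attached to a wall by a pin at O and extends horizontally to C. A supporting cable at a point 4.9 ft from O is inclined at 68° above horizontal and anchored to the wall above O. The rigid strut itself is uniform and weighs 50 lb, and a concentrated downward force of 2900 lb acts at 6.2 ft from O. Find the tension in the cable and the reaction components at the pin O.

ΣM about O: T·sin68°·4.9 − 50·3.4 − 2900·6.2 = 0 → T = 18150/(4.9·0.927184) = 3994.98 ≈ 3995 lb.
ΣF_x = 0: O_x − T·cos68° = 0 → O_x = 3994.98 × 0.374607 = 1497 lb.
ΣF_y = 0: O_y + T·sin68° − 50 − 2900 = 0 → O_y = 2950 − 3994.98 × 0.927184 = -754.1 lb.

T = 3995 lb, O_x = 1497 lb, O_y = -754.1 lb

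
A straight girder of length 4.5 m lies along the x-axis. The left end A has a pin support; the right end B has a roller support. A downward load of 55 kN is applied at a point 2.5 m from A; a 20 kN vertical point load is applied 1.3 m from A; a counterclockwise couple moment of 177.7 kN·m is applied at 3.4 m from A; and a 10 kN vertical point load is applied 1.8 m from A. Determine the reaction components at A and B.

ΣM about A: B_y·4.5 − 55·2.5 − 20·1.3 + 177.7 − 10·1.8 = 0 → B_y = 3.8/4.5 = 0.844444 ≈ 0.8444 kN.
ΣF_y = 0: A_y + 0.844444 − 55 − 20 − 10 = 0 → A_y = 84.16 kN.
ΣF_x = 0: no horizontal applied forces, so A_x = 0.

A_x = 0, A_y = 84.16 kN, B_y = 0.8444 kN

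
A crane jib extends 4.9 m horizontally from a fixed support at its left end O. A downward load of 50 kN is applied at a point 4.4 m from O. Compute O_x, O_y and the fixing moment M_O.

O_x = 0, O_y = 50.00 kN, M_O = 220.0 kN·m

ΣF_x = 0: O_x = 0.
ΣF_y = 0: O_y − 50 = 0 → O_y = 50.00 kN.
ΣM about O: M_O − 50·4.4 = 0 → M_O = 220.0 kN·m.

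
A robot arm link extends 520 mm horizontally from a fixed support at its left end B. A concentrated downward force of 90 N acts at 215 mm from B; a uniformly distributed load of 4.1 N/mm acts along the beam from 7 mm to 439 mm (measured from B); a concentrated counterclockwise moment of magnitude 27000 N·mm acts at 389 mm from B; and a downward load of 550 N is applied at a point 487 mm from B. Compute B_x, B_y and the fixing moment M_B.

Resultant of the distributed load: 4.1 × 432 = 1771.2 N at 223 mm from B.
ΣF_x = 0: B_x = 0.
ΣF_y = 0: B_y − 90 − 4.1·432 − 550 = 0 → B_y = 2411 N.
ΣM about B: M_B − 90·215 − (4.1·432)·223 + 27000 − 550·487 = 0 → M_B = 655200 N·mm.

B_x = 0, B_y = 2411 N, M_B = 655200 N·mm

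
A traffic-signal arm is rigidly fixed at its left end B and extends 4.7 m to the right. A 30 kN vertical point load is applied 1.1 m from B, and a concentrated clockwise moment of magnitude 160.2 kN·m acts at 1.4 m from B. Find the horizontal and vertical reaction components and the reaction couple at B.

B_x = 0, B_y = 30.00 kN, M_B = 193.2 kN·m

ΣF_x = 0: B_x = 0.
ΣF_y = 0: B_y − 30 = 0 → B_y = 30.00 kN.
ΣM about B: M_B − 30·1.1 − 160.2 = 0 → M_B = 193.2 kN·m.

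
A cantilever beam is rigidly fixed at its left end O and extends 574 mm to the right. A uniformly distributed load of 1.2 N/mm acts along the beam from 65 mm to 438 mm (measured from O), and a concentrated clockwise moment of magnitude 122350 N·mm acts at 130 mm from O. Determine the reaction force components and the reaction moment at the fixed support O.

O_x = 0, O_y = 447.6 N, M_O = 234900 N·mm

Resultant of the distributed load: 1.2 × 373 = 447.6 N at 251.5 mm from O.
ΣF_x = 0: O_x = 0.
ΣF_y = 0: O_y − 1.2·373 = 0 → O_y = 447.6 N.
ΣM about O: M_O − (1.2·373)·251.5 − 122350 = 0 → M_O = 234900 N·mm.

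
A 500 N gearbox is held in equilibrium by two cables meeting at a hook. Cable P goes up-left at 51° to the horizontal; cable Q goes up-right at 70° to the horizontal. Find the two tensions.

T_P = 199.5 N, T_Q = 367.1 N

ΣF_x = 0: −T_P·cos51° + T_Q·cos70° = 0 → T_Q = 1.84001·T_P.
ΣF_y = 0: T_P·sin51° + T_Q·sin70° = 500.
Substitute: T_P·(0.777146 + 1.84001·0.939693) = 500 → T_P = 199.506 ≈ 199.5 N.
Then T_Q = 1.84001 × 199.506 = 367.1 N.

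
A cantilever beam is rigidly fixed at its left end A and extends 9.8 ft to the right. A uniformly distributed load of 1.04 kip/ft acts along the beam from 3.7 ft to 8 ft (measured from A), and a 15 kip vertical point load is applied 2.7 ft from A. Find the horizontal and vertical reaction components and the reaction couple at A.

A_x = 0, A_y = 19.47 kip, M_A = 66.66 kip·ft

Resultant of the distributed load: 1.04 × 4.3 = 4.472 kip at 5.85 ft from A.
ΣF_x = 0: A_x = 0.
ΣF_y = 0: A_y − 1.04·4.3 − 15 = 0 → A_y = 19.47 kip.
ΣM about A: M_A − (1.04·4.3)·5.85 − 15·2.7 = 0 → M_A = 66.66 kip·ft.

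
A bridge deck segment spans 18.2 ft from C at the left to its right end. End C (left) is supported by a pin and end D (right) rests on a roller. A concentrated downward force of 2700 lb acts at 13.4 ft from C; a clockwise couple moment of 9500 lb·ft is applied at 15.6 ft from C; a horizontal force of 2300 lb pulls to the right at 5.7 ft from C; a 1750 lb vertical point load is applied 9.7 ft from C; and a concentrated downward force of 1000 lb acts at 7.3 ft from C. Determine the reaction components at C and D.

ΣM about C: D_y·18.2 − 2700·13.4 − 9500 − 1750·9.7 − 1000·7.3 = 0 → D_y = 69955/18.2 = 3843.68 ≈ 3844 lb.
ΣF_y = 0: C_y + 3843.68 − 2700 − 1750 − 1000 = 0 → C_y = 1606 lb.
ΣF_x = 0: C_x + 2300 = 0 → C_x = -2300 lb.

C_x = -2300 lb, C_y = 1606 lb, D_y = 3844 lb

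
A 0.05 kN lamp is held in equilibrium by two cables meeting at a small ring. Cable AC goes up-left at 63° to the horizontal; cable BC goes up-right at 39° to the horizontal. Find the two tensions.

ΣF_x = 0: −T_AC·cos63° + T_BC·cos39° = 0 → T_BC = 0.584177·T_AC.
ΣF_y = 0: T_AC·sin63° + T_BC·sin39° = 0.05.
Substitute: T_AC·(0.891007 + 0.584177·0.62932) = 0.05 → T_AC = 0.0397254 ≈ 0.03973 kN.
Then T_BC = 0.584177 × 0.0397254 = 0.02321 kN.

T_AC = 0.03973 kN, T_BC = 0.02321 kN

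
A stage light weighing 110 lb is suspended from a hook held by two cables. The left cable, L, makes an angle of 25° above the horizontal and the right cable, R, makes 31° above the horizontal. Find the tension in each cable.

ΣF_x = 0: −T_L·cos25° + T_R·cos31° = 0 → T_R = 1.05733·T_L.
ΣF_y = 0: T_L·sin25° + T_R·sin31° = 110.
Substitute: T_L·(0.422618 + 1.05733·0.515038) = 110 → T_L = 113.732 ≈ 113.7 lb.
Then T_R = 1.05733 × 113.732 = 120.3 lb.

T_L = 113.7 lb, T_R = 120.3 lb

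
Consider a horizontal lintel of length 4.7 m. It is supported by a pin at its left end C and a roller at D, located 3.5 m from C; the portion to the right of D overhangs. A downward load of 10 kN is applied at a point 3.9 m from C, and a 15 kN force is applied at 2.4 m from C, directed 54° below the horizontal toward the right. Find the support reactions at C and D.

Moments about C: D_y·3.5 − 10·3.9 − 15·sin54°·2.4 = 0 → D_y = 68.1246/3.5 = 19.4642 ≈ 19.46 kN.
ΣF_y = 0: C_y + 19.4642 − 10 − 15·sin54° = 0 → C_y = 2.671 kN.
ΣF_x = 0: C_x + 15·cos54° = 0 → C_x = -8.817 kN.

C_x = -8.817 kN, C_y = 2.671 kN, D_y = 19.46 kN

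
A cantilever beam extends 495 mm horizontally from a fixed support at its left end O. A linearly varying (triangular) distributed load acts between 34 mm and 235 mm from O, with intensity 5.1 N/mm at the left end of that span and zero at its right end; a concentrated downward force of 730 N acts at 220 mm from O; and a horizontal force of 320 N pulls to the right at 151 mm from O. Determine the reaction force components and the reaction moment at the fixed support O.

O_x = -320.0 N, O_y = 1243 N, M_O = 212400 N·mm

Resultant of the triangular load: ½ × 5.1 × 201 = 512.55 N, acting at 101 mm from O (one-third of the span from the peak).
ΣF_x = 0: O_x + 320 = 0 → O_x = -320.0 N.
ΣF_y = 0: O_y − ½·5.1·201 − 730 = 0 → O_y = 1243 N.
ΣM about O: M_O − (½·5.1·201)·101 − 730·220 = 0 → M_O = 212400 N·mm.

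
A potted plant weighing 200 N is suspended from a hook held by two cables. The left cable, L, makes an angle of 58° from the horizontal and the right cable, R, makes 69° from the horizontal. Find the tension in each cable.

ΣF_x = 0: −T_L·cos58° + T_R·cos69° = 0 → T_R = 1.4787·T_L.
ΣF_y = 0: T_L·sin58° + T_R·sin69° = 200.
Substitute: T_L·(0.848048 + 1.4787·0.93358) = 200 → T_L = 89.7451 ≈ 89.75 N.
Then T_R = 1.4787 × 89.7451 = 132.7 N.

T_L = 89.75 N, T_R = 132.7 N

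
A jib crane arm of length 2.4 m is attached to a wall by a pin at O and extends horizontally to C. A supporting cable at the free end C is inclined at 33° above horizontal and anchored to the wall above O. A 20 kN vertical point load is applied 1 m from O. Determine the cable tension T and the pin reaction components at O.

T = 15.30 kN, O_x = 12.83 kN, O_y = 11.67 kN

ΣM about O: T·sin33°·2.4 − 20·1 = 0 → T = 20/(2.4·0.544639) = 15.3007 ≈ 15.30 kN.
ΣF_x = 0: O_x − T·cos33° = 0 → O_x = 15.3007 × 0.838671 = 12.83 kN.
ΣF_y = 0: O_y + T·sin33° − 20 = 0 → O_y = 20 − 15.3007 × 0.544639 = 11.67 kN.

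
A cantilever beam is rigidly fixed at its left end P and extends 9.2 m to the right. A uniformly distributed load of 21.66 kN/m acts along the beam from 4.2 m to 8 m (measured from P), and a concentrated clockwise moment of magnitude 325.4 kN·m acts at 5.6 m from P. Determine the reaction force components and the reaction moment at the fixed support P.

Resultant of the distributed load: 21.66 × 3.8 = 82.308 kN at 6.1 m from P.
ΣF_x = 0: P_x = 0.
ΣF_y = 0: P_y − 21.66·3.8 = 0 → P_y = 82.31 kN.
ΣM about P: M_P − (21.66·3.8)·6.1 − 325.4 = 0 → M_P = 827.5 kN·m.

P_x = 0, P_y = 82.31 kN, M_P = 827.5 kN·m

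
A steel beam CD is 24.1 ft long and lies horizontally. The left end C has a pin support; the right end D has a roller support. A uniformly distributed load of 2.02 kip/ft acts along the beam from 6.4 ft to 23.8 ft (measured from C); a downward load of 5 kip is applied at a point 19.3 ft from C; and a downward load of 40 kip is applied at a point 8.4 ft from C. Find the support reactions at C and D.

Resultant of the distributed load: 2.02 × 17.4 = 35.148 kip at 15.1 ft from C.
Moments about C: D_y·24.1 − (2.02·17.4)·15.1 − 5·19.3 − 40·8.4 = 0 → D_y = 963.2348/24.1 = 39.9682 ≈ 39.97 kip.
ΣF_y = 0: C_y + 39.9682 − 2.02·17.4 − 5 − 40 = 0 → C_y = 40.18 kip.
ΣF_x = 0: no horizontal applied forces, so C_x = 0.

C_x = 0, C_y = 40.18 kip, D_y = 39.97 kip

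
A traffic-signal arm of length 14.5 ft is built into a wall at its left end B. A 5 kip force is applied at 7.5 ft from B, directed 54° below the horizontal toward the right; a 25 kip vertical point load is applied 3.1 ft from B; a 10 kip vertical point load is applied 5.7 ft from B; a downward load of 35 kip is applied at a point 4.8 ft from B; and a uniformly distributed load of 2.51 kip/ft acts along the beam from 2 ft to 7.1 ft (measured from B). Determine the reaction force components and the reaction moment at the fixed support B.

Resultant of the distributed load: 2.51 × 5.1 = 12.801 kip at 4.55 ft from B.
ΣF_x = 0: B_x + 5·cos54° = 0 → B_x = -2.939 kip.
ΣF_y = 0: B_y − 5·sin54° − 25 − 10 − 35 − 2.51·5.1 = 0 → B_y = 86.85 kip.
ΣM about B: M_B − 5·sin54°·7.5 − 25·3.1 − 10·5.7 − 35·4.8 − (2.51·5.1)·4.55 = 0 → M_B = 391.1 kip·ft.

B_x = -2.939 kip, B_y = 86.85 kip, M_B = 391.1 kip·ft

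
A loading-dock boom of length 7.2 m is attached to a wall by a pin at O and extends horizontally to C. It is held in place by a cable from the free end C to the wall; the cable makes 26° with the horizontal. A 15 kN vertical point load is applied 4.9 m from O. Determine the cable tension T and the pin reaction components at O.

T = 23.29 kN, O_x = 20.93 kN, O_y = 4.792 kN

ΣM about O: T·sin26°·7.2 − 15·4.9 = 0 → T = 73.5/(7.2·0.438371) = 23.287 ≈ 23.29 kN.
ΣF_x = 0: O_x − T·cos26° = 0 → O_x = 23.287 × 0.898794 = 20.93 kN.
ΣF_y = 0: O_y + T·sin26° − 15 = 0 → O_y = 15 − 23.287 × 0.438371 = 4.792 kN.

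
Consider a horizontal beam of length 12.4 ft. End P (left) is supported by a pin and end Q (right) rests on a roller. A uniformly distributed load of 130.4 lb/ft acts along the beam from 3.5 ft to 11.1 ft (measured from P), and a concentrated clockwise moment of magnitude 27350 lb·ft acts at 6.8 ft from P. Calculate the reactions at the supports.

P_x = 0, P_y = -1798 lb, Q_y = 2789 lb

Resultant of the distributed load: 130.4 × 7.6 = 991.04 lb at 7.3 ft from P.
Moments about P: Q_y·12.4 − (130.4·7.6)·7.3 − 27350 = 0 → Q_y = 34584.592/12.4 = 2789.08 ≈ 2789 lb.
ΣF_y = 0: P_y + 2789.08 − 130.4·7.6 = 0 → P_y = -1798 lb.
ΣF_x = 0: no horizontal applied forces, so P_x = 0.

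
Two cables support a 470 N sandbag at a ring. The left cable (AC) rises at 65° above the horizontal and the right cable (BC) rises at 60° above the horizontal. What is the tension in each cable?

ΣF_x = 0: −T_AC·cos65° + T_BC·cos60° = 0 → T_BC = 0.845237·T_AC.
ΣF_y = 0: T_AC·sin65° + T_BC·sin60° = 470.
Substitute: T_AC·(0.906308 + 0.845237·0.866025) = 470 → T_AC = 286.882 ≈ 286.9 N.
Then T_BC = 0.845237 × 286.882 = 242.5 N.

T_AC = 286.9 N, T_BC = 242.5 N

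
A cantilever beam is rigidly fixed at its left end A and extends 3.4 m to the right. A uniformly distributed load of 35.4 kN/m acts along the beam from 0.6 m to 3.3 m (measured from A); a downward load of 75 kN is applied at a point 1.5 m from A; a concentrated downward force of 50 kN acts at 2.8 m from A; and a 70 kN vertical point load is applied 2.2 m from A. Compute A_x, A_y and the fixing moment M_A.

A_x = 0, A_y = 290.6 kN, M_A = 592.9 kN·m

Resultant of the distributed load: 35.4 × 2.7 = 95.58 kN at 1.95 m from A.
ΣF_x = 0: A_x = 0.
ΣF_y = 0: A_y − 35.4·2.7 − 75 − 50 − 70 = 0 → A_y = 290.6 kN.
ΣM about A: M_A − (35.4·2.7)·1.95 − 75·1.5 − 50·2.8 − 70·2.2 = 0 → M_A = 592.9 kN·m.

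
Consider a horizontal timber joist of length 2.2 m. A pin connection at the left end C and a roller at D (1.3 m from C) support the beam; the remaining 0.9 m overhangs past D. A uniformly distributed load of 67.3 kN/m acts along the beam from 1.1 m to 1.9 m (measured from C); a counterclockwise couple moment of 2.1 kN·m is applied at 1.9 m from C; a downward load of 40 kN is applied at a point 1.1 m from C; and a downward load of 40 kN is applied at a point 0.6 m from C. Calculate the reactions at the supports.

C_x = 0, C_y = 21.02 kN, D_y = 112.8 kN

Resultant of the distributed load: 67.3 × 0.8 = 53.84 kN at 1.5 m from C.
Taking moments about C: D_y·1.3 − (67.3·0.8)·1.5 + 2.1 − 40·1.1 − 40·0.6 = 0 → D_y = 146.66/1.3 = 112.815 ≈ 112.8 kN.
ΣF_y = 0: C_y + 112.815 − 67.3·0.8 − 40 − 40 = 0 → C_y = 21.02 kN.
ΣF_x = 0: no horizontal applied forces, so C_x = 0.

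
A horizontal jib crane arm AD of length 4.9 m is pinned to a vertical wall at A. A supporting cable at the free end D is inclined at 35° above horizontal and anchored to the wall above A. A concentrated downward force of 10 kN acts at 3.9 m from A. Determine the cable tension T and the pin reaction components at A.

ΣM about A: T·sin35°·4.9 − 10·3.9 = 0 → T = 39/(4.9·0.573576) = 13.8764 ≈ 13.88 kN.
ΣF_x = 0: A_x − T·cos35° = 0 → A_x = 13.8764 × 0.819152 = 11.37 kN.
ΣF_y = 0: A_y + T·sin35° − 10 = 0 → A_y = 10 − 13.8764 × 0.573576 = 2.041 kN.

T = 13.88 kN, A_x = 11.37 kN, A_y = 2.041 kN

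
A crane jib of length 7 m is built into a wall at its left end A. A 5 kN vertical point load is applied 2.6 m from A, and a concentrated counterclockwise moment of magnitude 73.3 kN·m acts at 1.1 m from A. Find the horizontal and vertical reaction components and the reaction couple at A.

A_x = 0, A_y = 5.000 kN, M_A = -60.30 kN·m

ΣF_x = 0: A_x = 0.
ΣF_y = 0: A_y − 5 = 0 → A_y = 5.000 kN.
ΣM about A: M_A − 5·2.6 + 73.3 = 0 → M_A = -60.30 kN·m.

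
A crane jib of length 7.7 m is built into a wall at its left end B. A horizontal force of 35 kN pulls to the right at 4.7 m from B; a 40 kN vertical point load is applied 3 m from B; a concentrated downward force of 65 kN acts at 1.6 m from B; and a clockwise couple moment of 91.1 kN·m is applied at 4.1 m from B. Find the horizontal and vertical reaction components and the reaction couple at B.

ΣF_x = 0: B_x + 35 = 0 → B_x = -35.00 kN.
ΣF_y = 0: B_y − 40 − 65 = 0 → B_y = 105.0 kN.
ΣM about B: M_B − 40·3 − 65·1.6 − 91.1 = 0 → M_B = 315.1 kN·m.

B_x = -35.00 kN, B_y = 105.0 kN, M_B = 315.1 kN·m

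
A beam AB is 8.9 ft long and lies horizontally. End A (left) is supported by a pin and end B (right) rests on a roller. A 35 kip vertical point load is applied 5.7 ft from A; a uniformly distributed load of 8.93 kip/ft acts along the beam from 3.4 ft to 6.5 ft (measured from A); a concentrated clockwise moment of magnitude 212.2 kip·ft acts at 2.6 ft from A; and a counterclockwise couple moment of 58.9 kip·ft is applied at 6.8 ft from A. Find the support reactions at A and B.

Resultant of the distributed load: 8.93 × 3.1 = 27.683 kip at 4.95 ft from A.
ΣM about A: B_y·8.9 − 35·5.7 − (8.93·3.1)·4.95 − 212.2 + 58.9 = 0 → B_y = 489.83085/8.9 = 55.0372 ≈ 55.04 kip.
ΣF_y = 0: A_y + 55.0372 − 35 − 8.93·3.1 = 0 → A_y = 7.646 kip.
ΣF_x = 0: no horizontal applied forces, so A_x = 0.

A_x = 0, A_y = 7.646 kip, B_y = 55.04 kip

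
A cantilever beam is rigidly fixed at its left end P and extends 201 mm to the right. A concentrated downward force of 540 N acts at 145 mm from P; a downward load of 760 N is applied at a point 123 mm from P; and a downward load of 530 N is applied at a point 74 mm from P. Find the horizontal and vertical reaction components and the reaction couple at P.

P_x = 0, P_y = 1830 N, M_P = 211000 N·mm

ΣF_x = 0: P_x = 0.
ΣF_y = 0: P_y − 540 − 760 − 530 = 0 → P_y = 1830 N.
ΣM about P: M_P − 540·145 − 760·123 − 530·74 = 0 → M_P = 211000 N·mm.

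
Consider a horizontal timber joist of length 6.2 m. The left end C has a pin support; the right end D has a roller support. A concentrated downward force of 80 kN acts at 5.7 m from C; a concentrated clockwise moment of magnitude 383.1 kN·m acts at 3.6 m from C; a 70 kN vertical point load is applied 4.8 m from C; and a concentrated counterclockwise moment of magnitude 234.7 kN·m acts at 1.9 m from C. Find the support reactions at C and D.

Taking moments about C: D_y·6.2 − 80·5.7 − 383.1 − 70·4.8 + 234.7 = 0 → D_y = 940.4/6.2 = 151.677 ≈ 151.7 kN.
ΣF_y = 0: C_y + 151.677 − 80 − 70 = 0 → C_y = -1.677 kN.
ΣF_x = 0: no horizontal applied forces, so C_x = 0.

C_x = 0, C_y = -1.677 kN, D_y = 151.7 kN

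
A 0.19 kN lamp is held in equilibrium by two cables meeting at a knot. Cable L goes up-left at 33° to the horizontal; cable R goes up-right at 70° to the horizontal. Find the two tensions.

ΣF_x = 0: −T_L·cos33° + T_R·cos70° = 0 → T_R = 2.45211·T_L.
ΣF_y = 0: T_L·sin33° + T_R·sin70° = 0.19.
Substitute: T_L·(0.544639 + 2.45211·0.939693) = 0.19 → T_L = 0.0666931 ≈ 0.06669 kN.
Then T_R = 2.45211 × 0.0666931 = 0.1635 kN.

T_L = 0.06669 kN, T_R = 0.1635 kN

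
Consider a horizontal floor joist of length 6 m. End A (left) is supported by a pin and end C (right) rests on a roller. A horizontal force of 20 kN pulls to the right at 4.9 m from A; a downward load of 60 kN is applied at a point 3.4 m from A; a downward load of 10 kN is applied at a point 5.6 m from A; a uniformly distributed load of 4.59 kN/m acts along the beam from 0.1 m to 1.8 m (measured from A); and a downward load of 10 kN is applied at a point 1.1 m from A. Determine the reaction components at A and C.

Resultant of the distributed load: 4.59 × 1.7 = 7.803 kN at 0.95 m from A.
ΣM about A: C_y·6 − 60·3.4 − 10·5.6 − (4.59·1.7)·0.95 − 10·1.1 = 0 → C_y = 278.41285/6 = 46.4021 ≈ 46.40 kN.
ΣF_y = 0: A_y + 46.4021 − 60 − 10 − 4.59·1.7 − 10 = 0 → A_y = 41.40 kN.
ΣF_x = 0: A_x + 20 = 0 → A_x = -20.00 kN.

A_x = -20.00 kN, A_y = 41.40 kN, C_y = 46.40 kN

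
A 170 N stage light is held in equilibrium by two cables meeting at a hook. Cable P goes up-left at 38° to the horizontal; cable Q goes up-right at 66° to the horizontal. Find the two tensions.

T_P = 71.26 N, T_Q = 138.1 N

ΣF_x = 0: −T_P·cos38° + T_Q·cos66° = 0 → T_Q = 1.9374·T_P.
ΣF_y = 0: T_P·sin38° + T_Q·sin66° = 170.
Substitute: T_P·(0.615661 + 1.9374·0.913545) = 170 → T_P = 71.262 ≈ 71.26 N.
Then T_Q = 1.9374 × 71.262 = 138.1 N.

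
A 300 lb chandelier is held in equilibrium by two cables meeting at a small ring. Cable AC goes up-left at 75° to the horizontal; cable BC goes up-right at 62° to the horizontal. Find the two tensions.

T_AC = 206.5 lb, T_BC = 113.9 lb

ΣF_x = 0: −T_AC·cos75° + T_BC·cos62° = 0 → T_BC = 0.551299·T_AC.
ΣF_y = 0: T_AC·sin75° + T_BC·sin62° = 300.
Substitute: T_AC·(0.965926 + 0.551299·0.882948) = 300 → T_AC = 206.513 ≈ 206.5 lb.
Then T_BC = 0.551299 × 206.513 = 113.9 lb.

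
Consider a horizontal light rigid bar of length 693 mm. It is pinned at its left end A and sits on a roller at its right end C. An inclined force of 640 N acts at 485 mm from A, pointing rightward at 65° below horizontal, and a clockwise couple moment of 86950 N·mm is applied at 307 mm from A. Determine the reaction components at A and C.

A_x = -270.5 N, A_y = 48.63 N, C_y = 531.4 N

ΣM about A: C_y·693 − 640·sin65°·485 − 86950 = 0 → C_y = 368268/693 = 531.411 ≈ 531.4 N.
ΣF_y = 0: A_y + 531.411 − 640·sin65° = 0 → A_y = 48.63 N.
ΣF_x = 0: A_x + 640·cos65° = 0 → A_x = -270.5 N.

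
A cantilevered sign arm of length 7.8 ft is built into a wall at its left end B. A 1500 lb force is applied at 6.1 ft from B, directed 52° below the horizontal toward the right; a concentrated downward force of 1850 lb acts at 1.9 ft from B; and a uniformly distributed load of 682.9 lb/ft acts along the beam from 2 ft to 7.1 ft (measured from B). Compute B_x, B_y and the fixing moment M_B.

B_x = -923.5 lb, B_y = 6515 lb, M_B = 26570 lb·ft

Resultant of the distributed load: 682.9 × 5.1 = 3482.79 lb at 4.55 ft from B.
ΣF_x = 0: B_x + 1500·cos52° = 0 → B_x = -923.5 lb.
ΣF_y = 0: B_y − 1500·sin52° − 1850 − 682.9·5.1 = 0 → B_y = 6515 lb.
ΣM about B: M_B − 1500·sin52°·6.1 − 1850·1.9 − (682.9·5.1)·4.55 = 0 → M_B = 26570 lb·ft.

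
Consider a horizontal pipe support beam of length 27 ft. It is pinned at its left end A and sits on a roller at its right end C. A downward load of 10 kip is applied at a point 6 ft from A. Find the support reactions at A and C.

Taking moments about A: C_y·27 − 10·6 = 0 → C_y = 60/27 = 2.22222 ≈ 2.222 kip.
ΣF_y = 0: A_y + 2.22222 − 10 = 0 → A_y = 7.778 kip.
ΣF_x = 0: no horizontal applied forces, so A_x = 0.

A_x = 0, A_y = 7.778 kip, C_y = 2.222 kip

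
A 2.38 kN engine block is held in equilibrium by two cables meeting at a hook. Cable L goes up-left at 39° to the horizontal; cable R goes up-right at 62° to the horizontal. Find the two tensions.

T_L = 1.138 kN, T_R = 1.884 kN

ΣF_x = 0: −T_L·cos39° + T_R·cos62° = 0 → T_R = 1.65536·T_L.
ΣF_y = 0: T_L·sin39° + T_R·sin62° = 2.38.
Substitute: T_L·(0.62932 + 1.65536·0.882948) = 2.38 → T_L = 1.13826 ≈ 1.138 kN.
Then T_R = 1.65536 × 1.13826 = 1.884 kN.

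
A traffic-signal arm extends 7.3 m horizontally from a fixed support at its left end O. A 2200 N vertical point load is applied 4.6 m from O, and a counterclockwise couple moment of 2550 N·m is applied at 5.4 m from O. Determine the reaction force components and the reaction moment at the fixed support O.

O_x = 0, O_y = 2200 N, M_O = 7570 N·m

ΣF_x = 0: O_x = 0.
ΣF_y = 0: O_y − 2200 = 0 → O_y = 2200 N.
ΣM about O: M_O − 2200·4.6 + 2550 = 0 → M_O = 7570 N·m.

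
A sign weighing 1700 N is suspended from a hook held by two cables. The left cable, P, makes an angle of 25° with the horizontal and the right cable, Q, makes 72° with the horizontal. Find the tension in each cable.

ΣF_x = 0: −T_P·cos25° + T_Q·cos72° = 0 → T_Q = 2.93287·T_P.
ΣF_y = 0: T_P·sin25° + T_Q·sin72° = 1700.
Substitute: T_P·(0.422618 + 2.93287·0.951057) = 1700 → T_P = 529.274 ≈ 529.3 N.
Then T_Q = 2.93287 × 529.274 = 1552 N.

T_P = 529.3 N, T_Q = 1552 N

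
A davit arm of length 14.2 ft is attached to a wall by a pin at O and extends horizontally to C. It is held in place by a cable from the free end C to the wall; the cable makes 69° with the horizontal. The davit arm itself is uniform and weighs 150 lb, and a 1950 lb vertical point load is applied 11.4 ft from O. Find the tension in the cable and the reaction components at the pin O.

T = 1757 lb, O_x = 629.7 lb, O_y = 459.5 lb

ΣM about O: T·sin69°·14.2 − 150·7.1 − 1950·11.4 = 0 → T = 23295/(14.2·0.93358) = 1757.21 ≈ 1757 lb.
ΣF_x = 0: O_x − T·cos69° = 0 → O_x = 1757.21 × 0.358368 = 629.7 lb.
ΣF_y = 0: O_y + T·sin69° − 150 − 1950 = 0 → O_y = 2100 − 1757.21 × 0.93358 = 459.5 lb.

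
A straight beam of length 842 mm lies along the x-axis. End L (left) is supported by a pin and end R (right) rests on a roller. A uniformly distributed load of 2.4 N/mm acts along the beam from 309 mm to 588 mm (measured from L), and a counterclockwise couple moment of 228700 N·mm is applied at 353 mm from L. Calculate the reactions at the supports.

L_x = 0, L_y = 584.5 N, R_y = 85.05 N

Resultant of the distributed load: 2.4 × 279 = 669.6 N at 448.5 mm from L.
Moments about L: R_y·842 − (2.4·279)·448.5 + 228700 = 0 → R_y = 71615.6/842 = 85.0542 ≈ 85.05 N.
ΣF_y = 0: L_y + 85.0542 − 2.4·279 = 0 → L_y = 584.5 N.
ΣF_x = 0: no horizontal applied forces, so L_x = 0.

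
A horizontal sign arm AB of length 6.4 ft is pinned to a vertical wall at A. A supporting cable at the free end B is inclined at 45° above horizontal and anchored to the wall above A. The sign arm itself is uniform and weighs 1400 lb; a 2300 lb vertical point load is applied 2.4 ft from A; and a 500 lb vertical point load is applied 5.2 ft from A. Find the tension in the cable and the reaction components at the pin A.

T = 2784 lb, A_x = 1969 lb, A_y = 2231 lb

ΣM about A: T·sin45°·6.4 − 1400·3.2 − 2300·2.4 − 500·5.2 = 0 → T = 12600/(6.4·0.707107) = 2784.23 ≈ 2784 lb.
ΣF_x = 0: A_x − T·cos45° = 0 → A_x = 2784.23 × 0.707107 = 1969 lb.
ΣF_y = 0: A_y + T·sin45° − 1400 − 2300 − 500 = 0 → A_y = 4200 − 2784.23 × 0.707107 = 2231 lb.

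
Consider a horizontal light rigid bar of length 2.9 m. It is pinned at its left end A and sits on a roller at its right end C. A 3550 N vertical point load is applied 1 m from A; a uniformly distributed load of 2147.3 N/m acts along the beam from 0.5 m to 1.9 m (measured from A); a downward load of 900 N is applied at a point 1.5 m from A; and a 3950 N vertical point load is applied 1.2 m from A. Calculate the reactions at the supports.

A_x = 0, A_y = 6838 N, C_y = 4568 N

Resultant of the distributed load: 2147.3 × 1.4 = 3006.22 N at 1.2 m from A.
Moments about A: C_y·2.9 − 3550·1 − (2147.3·1.4)·1.2 − 900·1.5 − 3950·1.2 = 0 → C_y = 13247.464/2.9 = 4568.09 ≈ 4568 N.
ΣF_y = 0: A_y + 4568.09 − 3550 − 2147.3·1.4 − 900 − 3950 = 0 → A_y = 6838 N.
ΣF_x = 0: no horizontal applied forces, so A_x = 0.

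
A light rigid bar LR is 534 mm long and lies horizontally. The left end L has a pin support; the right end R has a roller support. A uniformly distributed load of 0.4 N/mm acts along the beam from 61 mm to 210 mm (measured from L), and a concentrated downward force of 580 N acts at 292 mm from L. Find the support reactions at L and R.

Resultant of the distributed load: 0.4 × 149 = 59.6 N at 135.5 mm from L.
Taking moments about L: R_y·534 − (0.4·149)·135.5 − 580·292 = 0 → R_y = 177435.8/534 = 332.277 ≈ 332.3 N.
ΣF_y = 0: L_y + 332.277 − 0.4·149 − 580 = 0 → L_y = 307.3 N.
ΣF_x = 0: no horizontal applied forces, so L_x = 0.

L_x = 0, L_y = 307.3 N, R_y = 332.3 N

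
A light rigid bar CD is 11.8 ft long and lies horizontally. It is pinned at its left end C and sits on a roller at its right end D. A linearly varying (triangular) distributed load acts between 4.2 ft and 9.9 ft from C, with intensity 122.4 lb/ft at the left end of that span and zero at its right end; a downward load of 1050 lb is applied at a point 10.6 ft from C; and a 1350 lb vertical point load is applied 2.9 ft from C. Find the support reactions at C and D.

Resultant of the triangular load: ½ × 122.4 × 5.7 = 348.84 lb, acting at 6.1 ft from C (one-third of the span from the peak).
ΣM about C: D_y·11.8 − (½·122.4·5.7)·6.1 − 1050·10.6 − 1350·2.9 = 0 → D_y = 17172.924/11.8 = 1455.33 ≈ 1455 lb.
ΣF_y = 0: C_y + 1455.33 − ½·122.4·5.7 − 1050 − 1350 = 0 → C_y = 1294 lb.
ΣF_x = 0: no horizontal applied forces, so C_x = 0.

C_x = 0, C_y = 1294 lb, D_y = 1455 lb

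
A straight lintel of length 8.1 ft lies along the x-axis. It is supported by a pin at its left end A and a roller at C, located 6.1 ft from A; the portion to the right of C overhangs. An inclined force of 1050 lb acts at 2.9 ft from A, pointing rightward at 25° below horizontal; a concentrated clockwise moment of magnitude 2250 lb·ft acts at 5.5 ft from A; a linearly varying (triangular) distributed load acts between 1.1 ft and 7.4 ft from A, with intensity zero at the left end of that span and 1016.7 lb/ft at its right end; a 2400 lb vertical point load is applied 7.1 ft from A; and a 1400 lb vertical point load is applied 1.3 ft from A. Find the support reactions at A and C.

Resultant of the triangular load: ½ × 1016.7 × 6.3 = 3202.605 lb, acting at 5.3 ft from A (one-third of the span from the peak).
ΣM about A: C_y·6.1 − 1050·sin25°·2.9 − 2250 − (½·1016.7·6.3)·5.3 − 2400·7.1 − 1400·1.3 = 0 → C_y = 39370.7/6.1 = 6454.21 ≈ 6454 lb.
ΣF_y = 0: A_y + 6454.21 − 1050·sin25° − ½·1016.7·6.3 − 2400 − 1400 = 0 → A_y = 992.1 lb.
ΣF_x = 0: A_x + 1050·cos25° = 0 → A_x = -951.6 lb.

A_x = -951.6 lb, A_y = 992.1 lb, C_y = 6454 lb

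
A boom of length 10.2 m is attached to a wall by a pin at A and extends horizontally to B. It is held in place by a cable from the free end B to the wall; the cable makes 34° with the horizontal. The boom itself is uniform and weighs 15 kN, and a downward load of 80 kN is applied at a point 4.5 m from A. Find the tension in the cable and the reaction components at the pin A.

T = 76.53 kN, A_x = 63.44 kN, A_y = 52.21 kN

ΣM about A: T·sin34°·10.2 − 15·5.1 − 80·4.5 = 0 → T = 436.5/(10.2·0.559193) = 76.5284 ≈ 76.53 kN.
ΣF_x = 0: A_x − T·cos34° = 0 → A_x = 76.5284 × 0.829038 = 63.44 kN.
ΣF_y = 0: A_y + T·sin34° − 15 − 80 = 0 → A_y = 95 − 76.5284 × 0.559193 = 52.21 kN.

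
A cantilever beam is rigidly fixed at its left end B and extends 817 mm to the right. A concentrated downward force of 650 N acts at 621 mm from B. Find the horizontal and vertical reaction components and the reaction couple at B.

ΣF_x = 0: B_x = 0.
ΣF_y = 0: B_y − 650 = 0 → B_y = 650.0 N.
ΣM about B: M_B − 650·621 = 0 → M_B = 403600 N·mm.

B_x = 0, B_y = 650.0 N, M_B = 403600 N·mm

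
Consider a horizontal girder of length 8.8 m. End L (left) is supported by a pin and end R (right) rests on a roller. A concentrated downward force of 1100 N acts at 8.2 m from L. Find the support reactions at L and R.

L_x = 0, L_y = 75.00 N, R_y = 1025 N

Moments about L: R_y·8.8 − 1100·8.2 = 0 → R_y = 9020/8.8 = 1025 N.
ΣF_y = 0: L_y + 1025 − 1100 = 0 → L_y = 75.00 N.
ΣF_x = 0: no horizontal applied forces, so L_x = 0.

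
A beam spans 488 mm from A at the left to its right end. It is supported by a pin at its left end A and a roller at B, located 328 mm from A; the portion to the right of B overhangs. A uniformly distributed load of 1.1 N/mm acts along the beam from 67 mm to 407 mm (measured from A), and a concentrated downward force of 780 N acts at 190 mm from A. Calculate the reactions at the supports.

Resultant of the distributed load: 1.1 × 340 = 374 N at 237 mm from A.
ΣM about A: B_y·328 − (1.1·340)·237 − 780·190 = 0 → B_y = 236838/328 = 722.067 ≈ 722.1 N.
ΣF_y = 0: A_y + 722.067 − 1.1·340 − 780 = 0 → A_y = 431.9 N.
ΣF_x = 0: no horizontal applied forces, so A_x = 0.

A_x = 0, A_y = 431.9 N, B_y = 722.1 N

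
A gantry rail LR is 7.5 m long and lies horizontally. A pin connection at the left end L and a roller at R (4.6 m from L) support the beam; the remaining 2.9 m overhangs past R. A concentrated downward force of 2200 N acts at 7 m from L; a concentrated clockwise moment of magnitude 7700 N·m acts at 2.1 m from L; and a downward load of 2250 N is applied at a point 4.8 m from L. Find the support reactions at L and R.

L_x = 0, L_y = -2920 N, R_y = 7370 N

Taking moments about L: R_y·4.6 − 2200·7 − 7700 − 2250·4.8 = 0 → R_y = 33900/4.6 = 7369.57 ≈ 7370 N.
ΣF_y = 0: L_y + 7369.57 − 2200 − 2250 = 0 → L_y = -2920 N.
ΣF_x = 0: no horizontal applied forces, so L_x = 0.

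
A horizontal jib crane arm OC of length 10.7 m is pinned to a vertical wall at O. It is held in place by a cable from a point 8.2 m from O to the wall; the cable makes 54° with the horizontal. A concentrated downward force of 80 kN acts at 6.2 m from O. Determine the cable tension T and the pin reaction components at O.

T = 74.77 kN, O_x = 43.95 kN, O_y = 19.51 kN

ΣM about O: T·sin54°·8.2 − 80·6.2 = 0 → T = 496/(8.2·0.809017) = 74.767 ≈ 74.77 kN.
ΣF_x = 0: O_x − T·cos54° = 0 → O_x = 74.767 × 0.587785 = 43.95 kN.
ΣF_y = 0: O_y + T·sin54° − 80 = 0 → O_y = 80 − 74.767 × 0.809017 = 19.51 kN.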